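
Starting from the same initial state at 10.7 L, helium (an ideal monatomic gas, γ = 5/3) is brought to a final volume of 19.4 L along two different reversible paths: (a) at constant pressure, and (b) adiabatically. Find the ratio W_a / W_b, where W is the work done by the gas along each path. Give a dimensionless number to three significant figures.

Path (a) isobaric: W = P₁(V₂ − V₁) → W_a/(P₁V₁) = 0.8131.
Path (b) adiabatic: W = P₁V₁(1 − (V₁/V₂)^(γ−1))/(γ−1) → W_b/(P₁V₁) = 0.4912.
W_a / W_b = 0.8131 / 0.4912 = 1.655.

W_a / W_b ≈ 1.66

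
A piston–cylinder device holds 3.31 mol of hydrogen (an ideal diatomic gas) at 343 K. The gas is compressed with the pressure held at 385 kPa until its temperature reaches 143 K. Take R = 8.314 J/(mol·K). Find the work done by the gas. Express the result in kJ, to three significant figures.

W ≈ -5.50 kJ

Isobaric: W = P ΔV = nR ΔT.
W = (3.31)(8.314)(143 − 343) = -5504 J.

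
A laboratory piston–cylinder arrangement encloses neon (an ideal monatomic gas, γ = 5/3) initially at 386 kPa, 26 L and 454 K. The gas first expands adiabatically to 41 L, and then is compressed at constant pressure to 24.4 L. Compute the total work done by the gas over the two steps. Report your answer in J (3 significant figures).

Step 1 (adiabatic): W = (P₁V₁ − P₂V₂)/(γ−1) = (10036 − 7408)/0.667 = 3942 J.
After step 1: P = 180.7 kPa, V = 41 L, T = 335.1 K.
Step 2 (isobaric): W = PΔV = (180.7 kPa)(24.4 − 41 L) = -2999 J.
W_total = 3942 − 2999 = 943.1 J.

W_total ≈ 943 J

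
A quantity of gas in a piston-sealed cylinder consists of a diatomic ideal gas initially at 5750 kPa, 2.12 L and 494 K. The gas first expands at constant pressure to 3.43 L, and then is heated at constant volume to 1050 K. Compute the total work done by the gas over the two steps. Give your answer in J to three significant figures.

W_total ≈ 7530 J

Step 1 (isobaric): W = PΔV = (5750 kPa)(3.43 − 2.12 L) = 7532 J.
Step 2 (isochoric): W = 0 (constant volume).
W_total = 7532 + 0 = 7532 J.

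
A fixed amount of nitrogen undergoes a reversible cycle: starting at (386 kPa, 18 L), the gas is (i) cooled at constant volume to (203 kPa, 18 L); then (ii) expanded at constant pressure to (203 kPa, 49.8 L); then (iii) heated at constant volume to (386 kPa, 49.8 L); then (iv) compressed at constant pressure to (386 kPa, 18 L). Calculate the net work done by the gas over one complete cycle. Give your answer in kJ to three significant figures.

Constant-volume legs do no work.
W(ii) = (203)(49.8 − 18) = 6455 J; W(iv) = (386)(18 − 49.8) = -12275 J.
W_net = 6455 − 12275 = -5819 J (the counter-clockwise enclosed area).

W_net ≈ -5.82 kJ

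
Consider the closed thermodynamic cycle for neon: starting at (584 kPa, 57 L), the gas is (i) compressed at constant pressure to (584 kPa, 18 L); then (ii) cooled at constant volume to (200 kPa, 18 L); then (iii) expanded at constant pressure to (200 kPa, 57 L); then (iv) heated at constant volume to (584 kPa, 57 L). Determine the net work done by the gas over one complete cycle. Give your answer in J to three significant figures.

W_net ≈ -15000 J

Constant-volume legs do no work.
W(i) = (584)(18 − 57) = -22776 J; W(iii) = (200)(57 − 18) = 7800 J.
W_net = -22776 + 7800 = -14976 J (the counter-clockwise enclosed area).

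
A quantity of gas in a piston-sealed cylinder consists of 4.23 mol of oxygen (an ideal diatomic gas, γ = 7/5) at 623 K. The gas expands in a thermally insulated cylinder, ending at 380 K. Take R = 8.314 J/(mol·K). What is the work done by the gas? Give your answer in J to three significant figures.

W ≈ 21400 J

Adiabatic ⇒ Q = 0, so W_by = −ΔU = nCᵥ(T₁ − T₂).
Cᵥ = 5R/2 = 20.79 J/(mol·K).
W = (4.23)(20.79)(623 − 380) = 21365 J.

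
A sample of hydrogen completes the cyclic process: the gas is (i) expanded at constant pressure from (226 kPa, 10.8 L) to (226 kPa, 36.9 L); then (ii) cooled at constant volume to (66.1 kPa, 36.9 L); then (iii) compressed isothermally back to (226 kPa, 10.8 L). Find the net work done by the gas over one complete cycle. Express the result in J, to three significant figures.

Leg (i): W = PΔV = (226)(36.9 − 10.8) = 5899 J.
Leg (ii): W = 0.
Leg (iii): W = PᵢVᵢ ln(V_f/Vᵢ) = (2439) ln(10.8/36.9) = -2997 J.
W_net = 5899 − 2997 = 2902 J.

W_net ≈ 2900 J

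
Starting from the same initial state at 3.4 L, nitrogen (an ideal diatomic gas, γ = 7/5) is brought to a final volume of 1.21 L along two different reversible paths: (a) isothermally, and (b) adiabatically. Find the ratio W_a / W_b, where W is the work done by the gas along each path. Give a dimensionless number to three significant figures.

W_a / W_b ≈ 0.808

Path (a) isothermal: W = P₁V₁ ln(V₂/V₁) → W_a/(P₁V₁) = -1.033.
Path (b) adiabatic: W = P₁V₁(1 − (V₁/V₂)^(γ−1))/(γ−1) → W_b/(P₁V₁) = -1.279.
W_a / W_b = -1.033 / -1.279 = 0.8076.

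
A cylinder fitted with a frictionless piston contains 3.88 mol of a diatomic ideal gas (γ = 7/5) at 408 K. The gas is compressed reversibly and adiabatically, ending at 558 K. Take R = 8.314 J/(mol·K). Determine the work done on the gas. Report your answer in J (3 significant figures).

W ≈ 12100 J

Adiabatic ⇒ Q = 0, so W_by = −ΔU = nCᵥ(T₁ − T₂).
Cᵥ = 5R/2 = 20.79 J/(mol·K).
W = (3.88)(20.79)(408 − 558) = -12097 J.
Work on gas = −W_by = 12097 J.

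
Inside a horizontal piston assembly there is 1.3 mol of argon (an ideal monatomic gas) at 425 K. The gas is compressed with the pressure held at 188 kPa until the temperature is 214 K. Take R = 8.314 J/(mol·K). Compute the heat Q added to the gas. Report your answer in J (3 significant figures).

Isobaric: W = nRΔT = (1.3)(8.314)(-211) = -2281 J.
ΔU = nCᵥΔT with Cᵥ = 3R/2: ΔU = (1.3)(12.47)(-211) = -3421 J.
Q = ΔU + W = -3421 − 2281 = -5701 J.

Q ≈ -5700 J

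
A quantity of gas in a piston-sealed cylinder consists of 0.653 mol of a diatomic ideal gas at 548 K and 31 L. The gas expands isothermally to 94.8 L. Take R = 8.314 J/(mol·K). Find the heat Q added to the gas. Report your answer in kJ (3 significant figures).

Isothermal ⇒ ΔU = 0, so Q = W = nRT ln(V₂/V₁).
Q = (0.653)(8.314)(548) ln(94.8/31) = 2975 × 1.118 = 3326 J.

Q ≈ 3.33 kJ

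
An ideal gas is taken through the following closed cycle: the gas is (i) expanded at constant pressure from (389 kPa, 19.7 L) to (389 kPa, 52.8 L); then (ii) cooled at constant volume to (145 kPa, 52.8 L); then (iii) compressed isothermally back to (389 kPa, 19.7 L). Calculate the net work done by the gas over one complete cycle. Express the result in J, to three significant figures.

W_net ≈ 5330 J

Leg (i): W = PΔV = (389)(52.8 − 19.7) = 12876 J.
Leg (ii): W = 0.
Leg (iii): W = PᵢVᵢ ln(V_f/Vᵢ) = (7656) ln(19.7/52.8) = -7548 J.
W_net = 12876 − 7548 = 5328 J.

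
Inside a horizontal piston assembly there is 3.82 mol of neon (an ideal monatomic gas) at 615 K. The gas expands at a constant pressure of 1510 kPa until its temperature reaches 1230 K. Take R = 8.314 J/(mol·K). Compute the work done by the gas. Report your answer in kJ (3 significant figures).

Isobaric: W = P ΔV = nR ΔT.
W = (3.82)(8.314)(1230 − 615) = 19532 J.

W ≈ 19.5 kJ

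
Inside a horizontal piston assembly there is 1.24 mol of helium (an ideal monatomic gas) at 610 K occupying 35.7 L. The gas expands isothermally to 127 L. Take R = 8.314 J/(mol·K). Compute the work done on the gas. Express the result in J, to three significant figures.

W ≈ -7980 J

Isothermal: W = nRT ln(V₂/V₁).
W = (1.24)(8.314)(610) × ln(127/35.7)
  = 6289 × 1.269
W_by_gas = 7981 J; work on gas = −W_by = -7981 J.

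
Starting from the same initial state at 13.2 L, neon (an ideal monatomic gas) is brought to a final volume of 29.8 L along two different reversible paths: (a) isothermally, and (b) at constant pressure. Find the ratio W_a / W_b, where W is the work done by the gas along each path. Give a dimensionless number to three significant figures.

W_a / W_b ≈ 0.648

Path (a) isothermal: W = P₁V₁ ln(V₂/V₁) → W_a/(P₁V₁) = 0.8143.
Path (b) isobaric: W = P₁(V₂ − V₁) → W_b/(P₁V₁) = 1.258.
W_a / W_b = 0.8143 / 1.258 = 0.6475.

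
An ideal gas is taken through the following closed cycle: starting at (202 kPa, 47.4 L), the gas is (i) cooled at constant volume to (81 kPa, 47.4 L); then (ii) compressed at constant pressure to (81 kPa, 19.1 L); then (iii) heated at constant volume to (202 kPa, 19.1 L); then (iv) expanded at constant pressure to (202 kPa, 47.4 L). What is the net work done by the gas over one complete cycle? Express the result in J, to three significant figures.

W_net ≈ 3420 J

Constant-volume legs do no work.
W(ii) = (81)(19.1 − 47.4) = -2292 J; W(iv) = (202)(47.4 − 19.1) = 5717 J.
W_net = -2292 + 5717 = 3424 J (the clockwise enclosed area).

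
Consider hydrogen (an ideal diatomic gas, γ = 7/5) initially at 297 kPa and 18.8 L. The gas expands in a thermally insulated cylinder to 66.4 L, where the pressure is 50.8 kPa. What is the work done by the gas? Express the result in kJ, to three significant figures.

Adiabatic: W = (P₁V₁ − P₂V₂)/(γ − 1) with γ = 7/5.
P₁V₁ = 5584 J, P₂V₂ = 3373 J.
W = (5584 − 3373) / 0.4 = 5526 J.

W ≈ 5.53 kJ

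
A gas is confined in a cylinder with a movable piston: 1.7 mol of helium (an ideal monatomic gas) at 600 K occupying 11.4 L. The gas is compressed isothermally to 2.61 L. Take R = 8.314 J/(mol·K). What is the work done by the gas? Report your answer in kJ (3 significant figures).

Isothermal: W = nRT ln(V₂/V₁).
W = (1.7)(8.314)(600) × ln(2.61/11.4)
  = 8480 × -1.474
W_by_gas = -12502 J.

W ≈ -12.5 kJ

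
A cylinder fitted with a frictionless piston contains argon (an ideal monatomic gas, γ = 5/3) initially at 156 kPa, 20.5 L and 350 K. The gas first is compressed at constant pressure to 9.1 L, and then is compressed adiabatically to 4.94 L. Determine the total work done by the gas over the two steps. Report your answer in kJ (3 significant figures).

W_total ≈ -2.85 kJ

Step 1 (isobaric): W = PΔV = (156 kPa)(9.1 − 20.5 L) = -1778 J.
After step 1: P = 156 kPa, V = 9.1 L, T = 155.4 K.
Step 2 (adiabatic): W = (P₁V₁ − P₂V₂)/(γ−1) = (1420 − 2133)/0.667 = -1070 J.
W_total = -1778 − 1070 = -2849 J.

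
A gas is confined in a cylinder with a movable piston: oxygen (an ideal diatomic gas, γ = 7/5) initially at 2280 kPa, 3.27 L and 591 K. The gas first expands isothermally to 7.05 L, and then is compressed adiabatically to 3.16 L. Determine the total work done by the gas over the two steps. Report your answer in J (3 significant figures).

W_total ≈ -1330 J

Step 1 (isothermal): W = P₁V₁ ln(V₂/V₁) = (7456) ln(7.05/3.27) = 5728 J.
After step 1: P = 1058 kPa, V = 7.05 L, T = 591 K.
Step 2 (adiabatic): W = (P₁V₁ − P₂V₂)/(γ−1) = (7456 − 10277)/0.4 = -7055 J.
W_total = 5728 − 7055 = -1327 J.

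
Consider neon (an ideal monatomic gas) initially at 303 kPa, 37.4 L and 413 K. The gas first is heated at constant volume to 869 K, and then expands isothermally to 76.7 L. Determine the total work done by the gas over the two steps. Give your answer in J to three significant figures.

Step 1 (isochoric): W = 0 (constant volume).
After step 1: P = 637.5 kPa (V unchanged).
Step 2 (isothermal): W = P₁V₁ ln(V₂/V₁) = (23844) ln(76.7/37.4) = 17126 J.
W_total = 0 + 17126 = 17126 J.

W_total ≈ 17100 J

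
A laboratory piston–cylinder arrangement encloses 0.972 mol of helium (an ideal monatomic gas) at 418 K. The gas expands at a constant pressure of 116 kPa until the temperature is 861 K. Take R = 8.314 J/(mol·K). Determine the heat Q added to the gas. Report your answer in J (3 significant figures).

Isobaric: W = nRΔT = (0.972)(8.314)(443) = 3580 J.
ΔU = nCᵥΔT with Cᵥ = 3R/2: ΔU = (0.972)(12.47)(443) = 5370 J.
Q = ΔU + W = 5370 + 3580 = 8950 J.

Q ≈ 8950 J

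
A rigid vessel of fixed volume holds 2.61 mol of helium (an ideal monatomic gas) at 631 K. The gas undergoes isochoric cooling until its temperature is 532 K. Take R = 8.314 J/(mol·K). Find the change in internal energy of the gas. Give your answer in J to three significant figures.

ΔU ≈ -3220 J

Constant volume ⇒ W = 0, so Q = ΔU = nCᵥΔT with Cᵥ = 3R/2 = 12.47 J/(mol·K).
ΔU = (2.61)(12.47)(532 − 631) = -3222 J.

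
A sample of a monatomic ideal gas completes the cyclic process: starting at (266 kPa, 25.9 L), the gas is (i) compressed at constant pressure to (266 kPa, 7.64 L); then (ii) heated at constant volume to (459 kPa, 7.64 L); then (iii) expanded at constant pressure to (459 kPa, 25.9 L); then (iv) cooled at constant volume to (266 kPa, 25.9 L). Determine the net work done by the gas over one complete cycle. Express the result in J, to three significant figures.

W_net ≈ 3520 J

Constant-volume legs do no work.
W(i) = (266)(7.64 − 25.9) = -4857 J; W(iii) = (459)(25.9 − 7.64) = 8381 J.
W_net = -4857 + 8381 = 3524 J (the clockwise enclosed area).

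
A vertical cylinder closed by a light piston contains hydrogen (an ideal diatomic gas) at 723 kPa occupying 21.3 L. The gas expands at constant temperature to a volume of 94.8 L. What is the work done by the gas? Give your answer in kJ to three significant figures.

Isothermal: W = nRT ln(V₂/V₁) = P₁V₁ ln(V₂/V₁).
P₁V₁ = (723 kPa)(21.3 L) = 15400 J.
W = 15400 × ln(94.8/21.3) = 15400 × 1.493
W_by_gas = 22993 J.

W ≈ 23.0 kJ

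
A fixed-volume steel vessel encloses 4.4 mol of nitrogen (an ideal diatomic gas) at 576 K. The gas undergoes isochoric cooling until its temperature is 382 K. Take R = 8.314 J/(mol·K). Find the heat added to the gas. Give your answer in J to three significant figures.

Q ≈ -17700 J

Constant volume ⇒ W = 0, so Q = ΔU = nCᵥΔT with Cᵥ = 5R/2 = 20.79 J/(mol·K).
ΔU = (4.4)(20.79)(382 − 576) = -17742 J.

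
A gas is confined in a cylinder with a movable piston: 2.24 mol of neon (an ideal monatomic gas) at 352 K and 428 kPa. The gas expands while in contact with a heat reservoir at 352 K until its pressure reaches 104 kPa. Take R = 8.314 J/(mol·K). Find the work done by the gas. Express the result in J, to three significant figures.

Isothermal process: W = nRT ln(V₂/V₁) = nRT ln(P₁/P₂).
W = (2.24)(8.314)(352) × ln(428/104)
  = 6555 × ln(4.115) = 6555 × 1.415
W_by_gas = 9274 J.

W ≈ 9270 J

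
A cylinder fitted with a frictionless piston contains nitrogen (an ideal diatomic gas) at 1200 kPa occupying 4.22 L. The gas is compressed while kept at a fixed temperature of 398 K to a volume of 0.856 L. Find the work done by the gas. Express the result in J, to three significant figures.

Isothermal: W = nRT ln(V₂/V₁) = P₁V₁ ln(V₂/V₁).
P₁V₁ = (1200 kPa)(4.22 L) = 5064 J.
W = 5064 × ln(0.856/4.22) = 5064 × -1.595
W_by_gas = -8079 J.

W ≈ -8080 J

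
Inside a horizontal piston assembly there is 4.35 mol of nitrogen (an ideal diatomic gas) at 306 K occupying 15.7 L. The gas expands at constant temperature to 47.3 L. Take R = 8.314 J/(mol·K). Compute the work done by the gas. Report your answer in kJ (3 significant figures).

W ≈ 12.2 kJ

Isothermal: W = nRT ln(V₂/V₁).
W = (4.35)(8.314)(306) × ln(47.3/15.7)
  = 11067 × 1.103
W_by_gas = 12205 J.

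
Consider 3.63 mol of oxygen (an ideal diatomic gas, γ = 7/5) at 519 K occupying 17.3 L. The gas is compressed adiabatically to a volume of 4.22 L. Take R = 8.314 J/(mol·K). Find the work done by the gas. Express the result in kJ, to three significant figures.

W ≈ -29.7 kJ

Adiabatic: TV^(γ−1) = const with γ = 7/5.
T₂ = T₁ (V₁/V₂)^(γ−1) = 519 × (17.3/4.22)^0.4 = 519 × 1.758 = 912.6 K.
W_by = nCᵥ(T₁ − T₂) = (3.63)(20.79)(519 − 912.6) = -29694 J.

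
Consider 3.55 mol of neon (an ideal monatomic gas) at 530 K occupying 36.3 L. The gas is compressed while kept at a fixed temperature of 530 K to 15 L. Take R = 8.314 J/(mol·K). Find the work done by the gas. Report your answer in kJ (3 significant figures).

Isothermal: W = nRT ln(V₂/V₁).
W = (3.55)(8.314)(530) × ln(15/36.3)
  = 15643 × -0.8838
W_by_gas = -13825 J.

W ≈ -13.8 kJ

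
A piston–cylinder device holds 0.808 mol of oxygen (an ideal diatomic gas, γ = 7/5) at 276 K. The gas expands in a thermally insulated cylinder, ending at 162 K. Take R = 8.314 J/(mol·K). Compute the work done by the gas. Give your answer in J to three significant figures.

W ≈ 1910 J

Adiabatic ⇒ Q = 0, so W_by = −ΔU = nCᵥ(T₁ − T₂).
Cᵥ = 5R/2 = 20.79 J/(mol·K).
W = (0.808)(20.79)(276 − 162) = 1915 J.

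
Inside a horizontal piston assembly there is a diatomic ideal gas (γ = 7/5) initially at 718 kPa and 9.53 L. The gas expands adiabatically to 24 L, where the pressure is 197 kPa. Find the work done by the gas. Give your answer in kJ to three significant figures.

W ≈ 5.29 kJ

Adiabatic: W = (P₁V₁ − P₂V₂)/(γ − 1) with γ = 7/5.
P₁V₁ = 6843 J, P₂V₂ = 4728 J.
W = (6843 − 4728) / 0.4 = 5286 J.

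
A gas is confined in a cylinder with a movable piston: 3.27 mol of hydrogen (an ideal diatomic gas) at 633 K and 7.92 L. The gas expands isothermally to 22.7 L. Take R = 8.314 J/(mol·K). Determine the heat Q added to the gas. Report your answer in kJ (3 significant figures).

Isothermal ⇒ ΔU = 0, so Q = W = nRT ln(V₂/V₁).
Q = (3.27)(8.314)(633) ln(22.7/7.92) = 17209 × 1.053 = 18121 J.

Q ≈ 18.1 kJ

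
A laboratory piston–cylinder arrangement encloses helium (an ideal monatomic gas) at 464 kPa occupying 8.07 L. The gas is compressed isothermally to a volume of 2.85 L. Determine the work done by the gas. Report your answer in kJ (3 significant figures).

W ≈ -3.90 kJ

Isothermal: W = nRT ln(V₂/V₁) = P₁V₁ ln(V₂/V₁).
P₁V₁ = (464 kPa)(8.07 L) = 3744 J.
W = 3744 × ln(2.85/8.07) = 3744 × -1.041
W_by_gas = -3897 J.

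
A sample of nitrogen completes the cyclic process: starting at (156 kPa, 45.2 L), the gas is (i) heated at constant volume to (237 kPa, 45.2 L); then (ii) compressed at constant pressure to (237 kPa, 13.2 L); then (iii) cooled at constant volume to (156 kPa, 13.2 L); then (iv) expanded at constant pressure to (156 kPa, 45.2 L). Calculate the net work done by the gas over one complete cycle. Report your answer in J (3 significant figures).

W_net ≈ -2590 J

Constant-volume legs do no work.
W(ii) = (237)(13.2 − 45.2) = -7584 J; W(iv) = (156)(45.2 − 13.2) = 4992 J.
W_net = -7584 + 4992 = -2592 J (the counter-clockwise enclosed area).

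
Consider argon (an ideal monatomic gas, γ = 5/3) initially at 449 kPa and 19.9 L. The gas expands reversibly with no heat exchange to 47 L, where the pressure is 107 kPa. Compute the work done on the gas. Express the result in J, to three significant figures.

W ≈ -5860 J

Adiabatic: W = (P₁V₁ − P₂V₂)/(γ − 1) with γ = 5/3.
P₁V₁ = 8935 J, P₂V₂ = 5029 J.
W = (8935 − 5029) / 0.6667 = 5859 J.
Work on gas = −W_by = -5859 J.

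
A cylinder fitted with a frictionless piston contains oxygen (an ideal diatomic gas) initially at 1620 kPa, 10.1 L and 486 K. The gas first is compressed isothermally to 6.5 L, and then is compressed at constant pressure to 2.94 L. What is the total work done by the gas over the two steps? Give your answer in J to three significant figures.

W_total ≈ -16200 J

Step 1 (isothermal): W = P₁V₁ ln(V₂/V₁) = (16362) ln(6.5/10.1) = -7211 J.
After step 1: P = 2517 kPa, V = 6.5 L, T = 486 K.
Step 2 (isobaric): W = PΔV = (2517 kPa)(2.94 − 6.5 L) = -8961 J.
W_total = -7211 − 8961 = -16173 J.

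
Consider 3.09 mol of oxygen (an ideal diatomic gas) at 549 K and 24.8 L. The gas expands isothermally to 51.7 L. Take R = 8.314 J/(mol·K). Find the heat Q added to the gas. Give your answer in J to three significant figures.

Isothermal ⇒ ΔU = 0, so Q = W = nRT ln(V₂/V₁).
Q = (3.09)(8.314)(549) ln(51.7/24.8) = 14104 × 0.7346 = 10361 J.

Q ≈ 10400 J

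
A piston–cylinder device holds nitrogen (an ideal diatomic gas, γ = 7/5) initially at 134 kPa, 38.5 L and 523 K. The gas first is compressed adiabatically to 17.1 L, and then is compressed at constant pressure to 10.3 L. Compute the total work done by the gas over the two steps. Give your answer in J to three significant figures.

W_total ≈ -7780 J

Step 1 (adiabatic): W = (P₁V₁ − P₂V₂)/(γ−1) = (5159 − 7138)/0.4 = -4946 J.
After step 1: P = 417.4 kPa, V = 17.1 L, T = 723.6 K.
Step 2 (isobaric): W = PΔV = (417.4 kPa)(10.3 − 17.1 L) = -2838 J.
W_total = -4946 − 2838 = -7785 J.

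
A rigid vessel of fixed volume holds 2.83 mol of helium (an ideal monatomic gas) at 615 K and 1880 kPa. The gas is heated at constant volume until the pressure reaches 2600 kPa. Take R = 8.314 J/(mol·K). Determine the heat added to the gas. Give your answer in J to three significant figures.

Constant volume ⇒ W = 0, so Q = ΔU = nCᵥΔT with Cᵥ = 3R/2 = 12.47 J/(mol·K).
At constant V, T₂/T₁ = P₂/P₁ ⇒ ΔT = T₁(P₂/P₁ − 1) = 615·(2600/1880 − 1) = 235.5 K.
ΔU = (2.83)(12.47)(235.5) = 8313 J.

Q ≈ 8310 J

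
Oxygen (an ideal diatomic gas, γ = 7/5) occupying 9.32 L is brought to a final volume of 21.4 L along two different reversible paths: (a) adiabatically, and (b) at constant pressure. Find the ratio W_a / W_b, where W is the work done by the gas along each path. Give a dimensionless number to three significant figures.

Path (a) adiabatic: W = P₁V₁(1 − (V₁/V₂)^(γ−1))/(γ−1) → W_a/(P₁V₁) = 0.7072.
Path (b) isobaric: W = P₁(V₂ − V₁) → W_b/(P₁V₁) = 1.296.
W_a / W_b = 0.7072 / 1.296 = 0.5456.

W_a / W_b ≈ 0.546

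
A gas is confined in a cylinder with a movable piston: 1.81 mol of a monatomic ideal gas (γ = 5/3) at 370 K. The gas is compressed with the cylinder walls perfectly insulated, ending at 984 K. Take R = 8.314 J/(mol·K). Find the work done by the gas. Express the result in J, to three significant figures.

W ≈ -13900 J

Adiabatic ⇒ Q = 0, so W_by = −ΔU = nCᵥ(T₁ − T₂).
Cᵥ = 3R/2 = 12.47 J/(mol·K).
W = (1.81)(12.47)(370 − 984) = -13860 J.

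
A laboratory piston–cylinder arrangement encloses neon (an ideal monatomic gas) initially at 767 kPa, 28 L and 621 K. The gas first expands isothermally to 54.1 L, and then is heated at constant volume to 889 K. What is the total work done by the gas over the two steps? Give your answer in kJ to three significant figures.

Step 1 (isothermal): W = P₁V₁ ln(V₂/V₁) = (21476) ln(54.1/28) = 14145 J.
Step 2 (isochoric): W = 0 (constant volume).
W_total = 14145 + 0 = 14145 J.

W_total ≈ 14.1 kJ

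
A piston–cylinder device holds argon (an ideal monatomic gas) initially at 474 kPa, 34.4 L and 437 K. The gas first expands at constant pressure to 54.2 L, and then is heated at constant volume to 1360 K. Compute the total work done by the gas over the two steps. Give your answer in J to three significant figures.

W_total ≈ 9390 J

Step 1 (isobaric): W = PΔV = (474 kPa)(54.2 − 34.4 L) = 9385 J.
Step 2 (isochoric): W = 0 (constant volume).
W_total = 9385 + 0 = 9385 J.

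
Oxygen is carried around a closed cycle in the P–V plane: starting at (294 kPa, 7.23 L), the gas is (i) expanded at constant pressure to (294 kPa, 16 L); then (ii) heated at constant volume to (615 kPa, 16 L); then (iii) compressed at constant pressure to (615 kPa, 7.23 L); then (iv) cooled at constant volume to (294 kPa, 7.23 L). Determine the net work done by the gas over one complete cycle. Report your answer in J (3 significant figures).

W_net ≈ -2820 J

Constant-volume legs do no work.
W(i) = (294)(16 − 7.23) = 2578 J; W(iii) = (615)(7.23 − 16) = -5394 J.
W_net = 2578 − 5394 = -2815 J (the counter-clockwise enclosed area).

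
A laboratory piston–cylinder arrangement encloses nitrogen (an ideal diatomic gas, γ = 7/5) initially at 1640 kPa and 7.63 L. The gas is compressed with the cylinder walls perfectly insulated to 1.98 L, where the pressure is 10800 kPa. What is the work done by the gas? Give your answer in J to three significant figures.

Adiabatic: W = (P₁V₁ − P₂V₂)/(γ − 1) with γ = 7/5.
P₁V₁ = 12513 J, P₂V₂ = 21384 J.
W = (12513 − 21384) / 0.4 = -22177 J.

W ≈ -22200 J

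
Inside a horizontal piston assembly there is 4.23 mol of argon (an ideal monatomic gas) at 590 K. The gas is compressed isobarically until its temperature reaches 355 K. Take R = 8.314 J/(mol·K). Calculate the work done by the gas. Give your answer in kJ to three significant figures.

Isobaric: W = P ΔV = nR ΔT.
W = (4.23)(8.314)(355 − 590) = -8265 J.

W ≈ -8.26 kJ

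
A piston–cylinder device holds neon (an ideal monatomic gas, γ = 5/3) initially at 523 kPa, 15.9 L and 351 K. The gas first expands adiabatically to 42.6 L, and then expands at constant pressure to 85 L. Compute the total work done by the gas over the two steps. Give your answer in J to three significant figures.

Step 1 (adiabatic): W = (P₁V₁ − P₂V₂)/(γ−1) = (8316 − 4311)/0.667 = 6007 J.
After step 1: P = 101.2 kPa, V = 42.6 L, T = 182 K.
Step 2 (isobaric): W = PΔV = (101.2 kPa)(85 − 42.6 L) = 4291 J.
W_total = 6007 + 4291 = 10298 J.

W_total ≈ 10300 J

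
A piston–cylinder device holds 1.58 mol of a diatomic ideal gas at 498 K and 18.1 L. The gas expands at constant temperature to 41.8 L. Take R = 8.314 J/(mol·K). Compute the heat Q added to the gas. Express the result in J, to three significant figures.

Q ≈ 5480 J

Isothermal ⇒ ΔU = 0, so Q = W = nRT ln(V₂/V₁).
Q = (1.58)(8.314)(498) ln(41.8/18.1) = 6542 × 0.837 = 5475 J.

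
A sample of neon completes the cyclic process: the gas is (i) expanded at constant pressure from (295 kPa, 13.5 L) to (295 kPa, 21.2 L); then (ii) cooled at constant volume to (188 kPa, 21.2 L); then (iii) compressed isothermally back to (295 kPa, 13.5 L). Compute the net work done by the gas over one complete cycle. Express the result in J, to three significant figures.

Leg (i): W = PΔV = (295)(21.2 − 13.5) = 2272 J.
Leg (ii): W = 0.
Leg (iii): W = PᵢVᵢ ln(V_f/Vᵢ) = (3986) ln(13.5/21.2) = -1799 J.
W_net = 2272 − 1799 = 472.8 J.

W_net ≈ 473 J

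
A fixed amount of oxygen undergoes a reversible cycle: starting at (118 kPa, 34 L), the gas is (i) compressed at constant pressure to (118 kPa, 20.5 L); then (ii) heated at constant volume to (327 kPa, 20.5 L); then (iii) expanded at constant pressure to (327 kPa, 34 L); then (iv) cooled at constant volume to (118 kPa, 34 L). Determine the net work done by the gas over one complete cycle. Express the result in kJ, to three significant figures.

W_net ≈ 2.82 kJ

Constant-volume legs do no work.
W(i) = (118)(20.5 − 34) = -1593 J; W(iii) = (327)(34 − 20.5) = 4414 J.
W_net = -1593 + 4414 = 2822 J (the clockwise enclosed area).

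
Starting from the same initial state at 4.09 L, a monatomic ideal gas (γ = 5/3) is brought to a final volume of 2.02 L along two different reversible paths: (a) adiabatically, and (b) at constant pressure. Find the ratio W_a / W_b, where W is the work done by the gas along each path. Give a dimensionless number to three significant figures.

W_a / W_b ≈ 1.78

Path (a) adiabatic: W = P₁V₁(1 − (V₁/V₂)^(γ−1))/(γ−1) → W_a/(P₁V₁) = -0.9007.
Path (b) isobaric: W = P₁(V₂ − V₁) → W_b/(P₁V₁) = -0.5061.
W_a / W_b = -0.9007 / -0.5061 = 1.78.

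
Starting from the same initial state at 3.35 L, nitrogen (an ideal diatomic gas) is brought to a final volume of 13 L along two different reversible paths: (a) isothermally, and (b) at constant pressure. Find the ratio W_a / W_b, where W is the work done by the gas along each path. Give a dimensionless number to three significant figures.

W_a / W_b ≈ 0.471

Path (a) isothermal: W = P₁V₁ ln(V₂/V₁) → W_a/(P₁V₁) = 1.356.
Path (b) isobaric: W = P₁(V₂ − V₁) → W_b/(P₁V₁) = 2.881.
W_a / W_b = 1.356 / 2.881 = 0.4707.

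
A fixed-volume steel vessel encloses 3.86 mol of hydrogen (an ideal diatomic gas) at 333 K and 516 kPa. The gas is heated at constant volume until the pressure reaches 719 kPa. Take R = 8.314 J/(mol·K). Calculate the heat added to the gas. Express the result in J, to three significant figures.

Constant volume ⇒ W = 0, so Q = ΔU = nCᵥΔT with Cᵥ = 5R/2 = 20.79 J/(mol·K).
At constant V, T₂/T₁ = P₂/P₁ ⇒ ΔT = T₁(P₂/P₁ − 1) = 333·(719/516 − 1) = 131 K.
ΔU = (3.86)(20.79)(131) = 10511 J.

Q ≈ 10500 J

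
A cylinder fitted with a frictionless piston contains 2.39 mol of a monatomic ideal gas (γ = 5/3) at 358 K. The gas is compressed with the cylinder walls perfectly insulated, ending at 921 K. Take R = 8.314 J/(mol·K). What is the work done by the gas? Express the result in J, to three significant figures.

W ≈ -16800 J

Adiabatic ⇒ Q = 0, so W_by = −ΔU = nCᵥ(T₁ − T₂).
Cᵥ = 3R/2 = 12.47 J/(mol·K).
W = (2.39)(12.47)(358 − 921) = -16781 J.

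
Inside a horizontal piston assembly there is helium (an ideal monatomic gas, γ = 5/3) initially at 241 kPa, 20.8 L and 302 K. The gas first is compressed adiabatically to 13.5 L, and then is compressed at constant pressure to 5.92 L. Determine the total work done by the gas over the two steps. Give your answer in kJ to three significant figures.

W_total ≈ -6.27 kJ

Step 1 (adiabatic): W = (P₁V₁ − P₂V₂)/(γ−1) = (5013 − 6687)/0.667 = -2511 J.
After step 1: P = 495.3 kPa, V = 13.5 L, T = 402.9 K.
Step 2 (isobaric): W = PΔV = (495.3 kPa)(5.92 − 13.5 L) = -3755 J.
W_total = -2511 − 3755 = -6266 J.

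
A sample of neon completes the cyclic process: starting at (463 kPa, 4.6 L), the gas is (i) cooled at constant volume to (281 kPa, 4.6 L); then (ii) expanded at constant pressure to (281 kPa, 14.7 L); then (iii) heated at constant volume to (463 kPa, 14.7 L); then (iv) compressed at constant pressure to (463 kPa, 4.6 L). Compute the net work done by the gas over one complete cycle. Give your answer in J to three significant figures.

W_net ≈ -1840 J

Constant-volume legs do no work.
W(ii) = (281)(14.7 − 4.6) = 2838 J; W(iv) = (463)(4.6 − 14.7) = -4676 J.
W_net = 2838 − 4676 = -1838 J (the counter-clockwise enclosed area).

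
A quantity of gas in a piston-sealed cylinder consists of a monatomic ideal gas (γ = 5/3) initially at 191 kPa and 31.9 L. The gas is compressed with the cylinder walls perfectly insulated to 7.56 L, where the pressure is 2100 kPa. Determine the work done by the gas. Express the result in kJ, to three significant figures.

W ≈ -14.7 kJ

Adiabatic: W = (P₁V₁ − P₂V₂)/(γ − 1) with γ = 5/3.
P₁V₁ = 6093 J, P₂V₂ = 15876 J.
W = (6093 − 15876) / 0.6667 = -14675 J.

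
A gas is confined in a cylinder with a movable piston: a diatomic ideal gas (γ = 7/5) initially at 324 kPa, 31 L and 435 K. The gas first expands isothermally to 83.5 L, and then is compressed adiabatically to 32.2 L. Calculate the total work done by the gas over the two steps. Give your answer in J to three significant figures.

W_total ≈ -1700 J

Step 1 (isothermal): W = P₁V₁ ln(V₂/V₁) = (10044) ln(83.5/31) = 9952 J.
After step 1: P = 120.3 kPa, V = 83.5 L, T = 435 K.
Step 2 (adiabatic): W = (P₁V₁ − P₂V₂)/(γ−1) = (10044 − 14704)/0.4 = -11650 J.
W_total = 9952 − 11650 = -1698 J.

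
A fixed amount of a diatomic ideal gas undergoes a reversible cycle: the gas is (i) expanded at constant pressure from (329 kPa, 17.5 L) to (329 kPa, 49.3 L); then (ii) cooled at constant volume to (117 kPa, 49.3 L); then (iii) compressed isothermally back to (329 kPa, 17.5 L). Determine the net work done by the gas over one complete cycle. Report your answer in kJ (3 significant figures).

Leg (i): W = PΔV = (329)(49.3 − 17.5) = 10462 J.
Leg (ii): W = 0.
Leg (iii): W = PᵢVᵢ ln(V_f/Vᵢ) = (5768) ln(17.5/49.3) = -5974 J.
W_net = 10462 − 5974 = 4488 J.

W_net ≈ 4.49 kJ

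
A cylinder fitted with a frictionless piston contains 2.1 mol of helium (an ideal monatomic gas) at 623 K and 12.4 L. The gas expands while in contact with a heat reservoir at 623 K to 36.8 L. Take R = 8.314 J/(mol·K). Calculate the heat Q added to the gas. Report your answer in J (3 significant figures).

Isothermal ⇒ ΔU = 0, so Q = W = nRT ln(V₂/V₁).
Q = (2.1)(8.314)(623) ln(36.8/12.4) = 10877 × 1.088 = 11832 J.

Q ≈ 11800 J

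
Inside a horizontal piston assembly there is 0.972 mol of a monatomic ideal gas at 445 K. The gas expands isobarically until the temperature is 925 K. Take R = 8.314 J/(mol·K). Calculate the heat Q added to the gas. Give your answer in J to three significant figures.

Q ≈ 9700 J

Isobaric: W = nRΔT = (0.972)(8.314)(480) = 3879 J.
ΔU = nCᵥΔT with Cᵥ = 3R/2: ΔU = (0.972)(12.47)(480) = 5818 J.
Q = ΔU + W = 5818 + 3879 = 9697 J.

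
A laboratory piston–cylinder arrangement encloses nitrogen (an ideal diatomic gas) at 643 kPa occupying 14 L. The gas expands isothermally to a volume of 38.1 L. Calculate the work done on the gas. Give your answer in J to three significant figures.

W ≈ -9010 J

Isothermal: W = nRT ln(V₂/V₁) = P₁V₁ ln(V₂/V₁).
P₁V₁ = (643 kPa)(14 L) = 9002 J.
W = 9002 × ln(38.1/14) = 9002 × 1.001
W_by_gas = 9012 J; work on gas = −W_by = -9012 J.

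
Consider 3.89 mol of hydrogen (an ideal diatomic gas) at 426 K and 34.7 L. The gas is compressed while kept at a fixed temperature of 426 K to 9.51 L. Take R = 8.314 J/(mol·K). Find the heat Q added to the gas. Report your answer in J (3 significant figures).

Q ≈ -17800 J

Isothermal ⇒ ΔU = 0, so Q = W = nRT ln(V₂/V₁).
Q = (3.89)(8.314)(426) ln(9.51/34.7) = 13777 × -1.294 = -17833 J.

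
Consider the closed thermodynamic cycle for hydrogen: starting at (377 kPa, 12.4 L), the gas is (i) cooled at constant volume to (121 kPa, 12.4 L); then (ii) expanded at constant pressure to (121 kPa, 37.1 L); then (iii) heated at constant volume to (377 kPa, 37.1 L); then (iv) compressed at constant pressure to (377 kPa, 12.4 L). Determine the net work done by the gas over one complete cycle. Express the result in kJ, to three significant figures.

W_net ≈ -6.32 kJ

Constant-volume legs do no work.
W(ii) = (121)(37.1 − 12.4) = 2989 J; W(iv) = (377)(12.4 − 37.1) = -9312 J.
W_net = 2989 − 9312 = -6323 J (the counter-clockwise enclosed area).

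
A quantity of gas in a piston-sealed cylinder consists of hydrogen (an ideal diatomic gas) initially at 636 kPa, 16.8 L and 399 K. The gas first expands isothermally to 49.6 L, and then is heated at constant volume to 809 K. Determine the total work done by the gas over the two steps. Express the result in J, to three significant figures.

W_total ≈ 11600 J

Step 1 (isothermal): W = P₁V₁ ln(V₂/V₁) = (10685) ln(49.6/16.8) = 11567 J.
Step 2 (isochoric): W = 0 (constant volume).
W_total = 11567 + 0 = 11567 J.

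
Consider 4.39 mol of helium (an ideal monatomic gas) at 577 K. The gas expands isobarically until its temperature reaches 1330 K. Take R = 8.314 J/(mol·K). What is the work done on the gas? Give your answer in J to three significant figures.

W ≈ -27500 J

Isobaric: W = P ΔV = nR ΔT.
W = (4.39)(8.314)(1330 − 577) = 27483 J.
Work on gas = −W_by = -27483 J.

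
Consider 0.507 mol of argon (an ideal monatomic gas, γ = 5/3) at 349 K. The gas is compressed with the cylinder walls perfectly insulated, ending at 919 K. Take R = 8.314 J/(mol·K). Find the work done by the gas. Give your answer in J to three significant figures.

Adiabatic ⇒ Q = 0, so W_by = −ΔU = nCᵥ(T₁ − T₂).
Cᵥ = 3R/2 = 12.47 J/(mol·K).
W = (0.507)(12.47)(349 − 919) = -3604 J.

W ≈ -3600 J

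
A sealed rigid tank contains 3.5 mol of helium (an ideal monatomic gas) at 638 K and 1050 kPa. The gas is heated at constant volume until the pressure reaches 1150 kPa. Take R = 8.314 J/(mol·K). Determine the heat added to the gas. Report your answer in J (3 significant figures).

Q ≈ 2650 J

Constant volume ⇒ W = 0, so Q = ΔU = nCᵥΔT with Cᵥ = 3R/2 = 12.47 J/(mol·K).
At constant V, T₂/T₁ = P₂/P₁ ⇒ ΔT = T₁(P₂/P₁ − 1) = 638·(1150/1050 − 1) = 60.76 K.
ΔU = (3.5)(12.47)(60.76) = 2652 J.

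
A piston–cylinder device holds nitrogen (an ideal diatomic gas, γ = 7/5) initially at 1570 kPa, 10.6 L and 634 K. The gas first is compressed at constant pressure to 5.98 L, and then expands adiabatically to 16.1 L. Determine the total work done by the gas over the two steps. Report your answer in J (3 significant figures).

W_total ≈ 424 J

Step 1 (isobaric): W = PΔV = (1570 kPa)(5.98 − 10.6 L) = -7253 J.
After step 1: P = 1570 kPa, V = 5.98 L, T = 357.7 K.
Step 2 (adiabatic): W = (P₁V₁ − P₂V₂)/(γ−1) = (9389 − 6318)/0.4 = 7678 J.
W_total = -7253 + 7678 = 424.1 J.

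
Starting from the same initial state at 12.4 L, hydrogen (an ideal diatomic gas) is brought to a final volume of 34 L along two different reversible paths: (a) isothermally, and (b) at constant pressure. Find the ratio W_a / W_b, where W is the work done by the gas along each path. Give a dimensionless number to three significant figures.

W_a / W_b ≈ 0.579

Path (a) isothermal: W = P₁V₁ ln(V₂/V₁) → W_a/(P₁V₁) = 1.009.
Path (b) isobaric: W = P₁(V₂ − V₁) → W_b/(P₁V₁) = 1.742.
W_a / W_b = 1.009 / 1.742 = 0.579.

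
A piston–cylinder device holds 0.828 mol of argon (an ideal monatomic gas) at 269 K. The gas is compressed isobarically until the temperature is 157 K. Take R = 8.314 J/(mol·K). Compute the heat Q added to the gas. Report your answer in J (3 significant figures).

Isobaric: W = nRΔT = (0.828)(8.314)(-112) = -771 J.
ΔU = nCᵥΔT with Cᵥ = 3R/2: ΔU = (0.828)(12.47)(-112) = -1157 J.
Q = ΔU + W = -1157 − 771 = -1928 J.

Q ≈ -1930 J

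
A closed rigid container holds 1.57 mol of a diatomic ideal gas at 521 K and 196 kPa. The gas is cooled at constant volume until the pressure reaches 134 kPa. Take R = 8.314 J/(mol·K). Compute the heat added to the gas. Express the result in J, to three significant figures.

Q ≈ -5380 J

Constant volume ⇒ W = 0, so Q = ΔU = nCᵥΔT with Cᵥ = 5R/2 = 20.79 J/(mol·K).
At constant V, T₂/T₁ = P₂/P₁ ⇒ ΔT = T₁(P₂/P₁ − 1) = 521·(134/196 − 1) = -164.8 K.
ΔU = (1.57)(20.79)(-164.8) = -5378 J.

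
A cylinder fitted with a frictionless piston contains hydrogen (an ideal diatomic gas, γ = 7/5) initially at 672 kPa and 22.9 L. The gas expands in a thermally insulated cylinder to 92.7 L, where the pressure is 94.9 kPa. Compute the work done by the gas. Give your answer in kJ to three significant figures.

Adiabatic: W = (P₁V₁ − P₂V₂)/(γ − 1) with γ = 7/5.
P₁V₁ = 15389 J, P₂V₂ = 8797 J.
W = (15389 − 8797) / 0.4 = 16479 J.

W ≈ 16.5 kJ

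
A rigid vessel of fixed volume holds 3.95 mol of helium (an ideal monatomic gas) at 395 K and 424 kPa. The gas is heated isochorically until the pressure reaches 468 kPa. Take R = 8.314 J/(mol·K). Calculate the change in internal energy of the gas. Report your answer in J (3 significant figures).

ΔU ≈ 2020 J

Constant volume ⇒ W = 0, so Q = ΔU = nCᵥΔT with Cᵥ = 3R/2 = 12.47 J/(mol·K).
At constant V, T₂/T₁ = P₂/P₁ ⇒ ΔT = T₁(P₂/P₁ − 1) = 395·(468/424 − 1) = 40.99 K.
ΔU = (3.95)(12.47)(40.99) = 2019 J.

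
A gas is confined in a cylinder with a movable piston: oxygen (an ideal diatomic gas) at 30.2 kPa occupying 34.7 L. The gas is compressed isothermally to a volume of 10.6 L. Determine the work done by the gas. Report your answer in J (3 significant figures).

W ≈ -1240 J

Isothermal: W = nRT ln(V₂/V₁) = P₁V₁ ln(V₂/V₁).
P₁V₁ = (30.2 kPa)(34.7 L) = 1048 J.
W = 1048 × ln(10.6/34.7) = 1048 × -1.186
W_by_gas = -1243 J.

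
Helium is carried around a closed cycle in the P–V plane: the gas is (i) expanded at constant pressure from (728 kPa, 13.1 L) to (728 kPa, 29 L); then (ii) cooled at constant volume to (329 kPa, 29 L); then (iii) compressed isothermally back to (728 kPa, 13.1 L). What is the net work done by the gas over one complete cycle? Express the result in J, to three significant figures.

W_net ≈ 3990 J

Leg (i): W = PΔV = (728)(29 − 13.1) = 11575 J.
Leg (ii): W = 0.
Leg (iii): W = PᵢVᵢ ln(V_f/Vᵢ) = (9541) ln(13.1/29) = -7582 J.
W_net = 11575 − 7582 = 3993 J.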